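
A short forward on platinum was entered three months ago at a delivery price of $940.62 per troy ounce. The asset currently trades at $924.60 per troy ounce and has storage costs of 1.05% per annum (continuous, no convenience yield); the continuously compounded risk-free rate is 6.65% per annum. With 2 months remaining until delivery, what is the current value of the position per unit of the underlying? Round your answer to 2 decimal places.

Current fair forward for the remaining 2 months: F = S·e^((r + u)·T), (r + u) = 0.0665 + 0.0105 = 0.0770
F = 924.60 · e^(0.0770 × 2/12) = 924.60 × 1.012916 = 936.5421
Value of long forward = (F − K)·e^(−rT) = (936.5421 − 940.62) · e^(−0.0665·2/12)
= -4.0779 × 0.988978 = -4.03
Short position value = −(long value) = $4.03

$4.03 per troy ounce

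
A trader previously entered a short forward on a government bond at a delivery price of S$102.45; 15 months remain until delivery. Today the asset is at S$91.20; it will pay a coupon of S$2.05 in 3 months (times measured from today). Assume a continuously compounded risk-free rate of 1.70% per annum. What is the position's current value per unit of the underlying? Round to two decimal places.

S$11.14

PV(remaining coupons) I = 2.05·e^(−0.0170·3/12) = 2.0413
Current forward F = (S − I)·e^(rT) = (91.20 − 2.0413)·e^(0.0170·15/12) = 89.1587 × 1.021477 = 91.0736
Value (long) = (F − K)·e^(−rT) = (91.0736 − 102.45) × 0.978974 = -11.1372
Short position value = −(long value) = S$11.14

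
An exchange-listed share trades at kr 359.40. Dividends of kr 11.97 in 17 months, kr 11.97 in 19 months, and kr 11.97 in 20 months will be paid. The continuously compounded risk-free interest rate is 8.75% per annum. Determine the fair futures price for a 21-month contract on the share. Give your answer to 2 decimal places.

PV(dividends) I = 11.97·e^(−0.0875·17/12) + 11.97·e^(−0.0875·19/12) + 11.97·e^(−0.0875·20/12)
I = 10.5745 + 10.4214 + 10.3457 = 31.3416
F = (S − I)·e^(rT) = (359.40 − 31.3416) · e^(0.0875·21/12)
= 328.0584 · e^0.153125 = 328.0584 × 1.165471 = kr 382.34

kr 382.34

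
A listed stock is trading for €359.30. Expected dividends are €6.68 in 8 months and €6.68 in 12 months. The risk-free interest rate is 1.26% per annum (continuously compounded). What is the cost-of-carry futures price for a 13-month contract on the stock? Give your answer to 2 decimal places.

PV(dividends) I = 6.68·e^(−0.0126·8/12) + 6.68·e^(−0.0126·12/12)
I = 6.6241 + 6.5964 = 13.2205
F = (S − I)·e^(rT) = (359.30 − 13.2205) · e^(0.0126·13/12)
= 346.0795 · e^0.013650 = 346.0795 × 1.013744 = €350.84

€350.84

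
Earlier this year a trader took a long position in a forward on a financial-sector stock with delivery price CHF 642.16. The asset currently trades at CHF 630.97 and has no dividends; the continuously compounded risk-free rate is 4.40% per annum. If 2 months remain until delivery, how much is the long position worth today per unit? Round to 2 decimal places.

-CHF 6.50

Current fair forward for the remaining 2 months: F = S·e^(r·T), r = 0.0440
F = 630.97 · e^(0.0440 × 2/12) = 630.97 × 1.007360 = 635.6139
Value of long forward = (F − K)·e^(−rT) = (635.6139 − 642.16) · e^(−0.0440·2/12)
= -6.5461 × 0.992693 = -6.50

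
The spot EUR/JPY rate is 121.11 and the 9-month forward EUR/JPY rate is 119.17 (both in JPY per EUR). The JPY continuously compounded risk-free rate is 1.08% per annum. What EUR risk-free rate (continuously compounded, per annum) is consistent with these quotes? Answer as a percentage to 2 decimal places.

3.23%

F = S·e^((r_JPY − r_EUR)T) ⇒ r_EUR = r_JPY − ln(F/S)/T
ln(119.17/121.11) = -0.016148; /(9/12) = -0.021531
r_EUR = 0.0108 + 0.021531 = 0.032331
r_EUR = 3.23%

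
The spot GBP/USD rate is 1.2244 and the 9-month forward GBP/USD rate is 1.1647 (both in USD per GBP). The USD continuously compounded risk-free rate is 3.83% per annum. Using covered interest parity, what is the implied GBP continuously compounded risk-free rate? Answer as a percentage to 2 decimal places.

10.49%

F = S·e^((r_USD − r_GBP)T) ⇒ r_GBP = r_USD − ln(F/S)/T
ln(1.1647/1.2244) = -0.049987; /(9/12) = -0.066649
r_GBP = 0.0383 + 0.066649 = 0.104949
r_GBP = 10.49%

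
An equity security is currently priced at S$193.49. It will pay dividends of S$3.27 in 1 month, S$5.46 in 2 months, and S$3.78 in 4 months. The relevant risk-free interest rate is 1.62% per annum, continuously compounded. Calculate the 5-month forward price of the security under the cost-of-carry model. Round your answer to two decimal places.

S$182.25

PV(dividends) I = 3.27·e^(−0.0162·1/12) + 5.46·e^(−0.0162·2/12) + 3.78·e^(−0.0162·4/12)
I = 3.2656 + 5.4453 + 3.7596 = 12.4705
F = (S − I)·e^(rT) = (193.49 − 12.4705) · e^(0.0162·5/12)
= 181.0195 · e^0.006750 = 181.0195 × 1.006773 = S$182.25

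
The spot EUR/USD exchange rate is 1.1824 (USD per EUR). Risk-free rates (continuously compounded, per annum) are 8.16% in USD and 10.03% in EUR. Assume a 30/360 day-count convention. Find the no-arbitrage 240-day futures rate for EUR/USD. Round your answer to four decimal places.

F = S·e^((r_USD − r_EUR)T) = 1.1824 · e^((0.0816 − 0.1003) × 240/360)
= 1.1824 · e^-0.012467 = 1.1824 × 0.987610
F = 1.1678 USD per EUR

1.1678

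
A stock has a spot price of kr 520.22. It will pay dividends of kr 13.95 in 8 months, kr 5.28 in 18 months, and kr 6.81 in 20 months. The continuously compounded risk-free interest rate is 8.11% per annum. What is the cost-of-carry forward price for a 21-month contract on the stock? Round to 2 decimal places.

kr 572.07

PV(dividends) I = 13.95·e^(−0.0811·8/12) + 5.28·e^(−0.0811·18/12) + 6.81·e^(−0.0811·20/12)
I = 13.2158 + 4.6752 + 5.9490 = 23.8400
F = (S − I)·e^(rT) = (520.22 − 23.8400) · e^(0.0811·21/12)
= 496.3800 · e^0.141925 = 496.3800 × 1.152490 = kr 572.07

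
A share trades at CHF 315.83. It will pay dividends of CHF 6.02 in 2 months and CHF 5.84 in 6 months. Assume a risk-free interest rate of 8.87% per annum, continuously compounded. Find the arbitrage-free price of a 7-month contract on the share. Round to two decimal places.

CHF 320.47

PV(dividends) I = 6.02·e^(−0.0887·2/12) + 5.84·e^(−0.0887·6/12)
I = 5.9317 + 5.5867 = 11.5184
F = (S − I)·e^(rT) = (315.83 − 11.5184) · e^(0.0887·7/12)
= 304.3116 · e^0.051742 = 304.3116 × 1.053104 = CHF 320.47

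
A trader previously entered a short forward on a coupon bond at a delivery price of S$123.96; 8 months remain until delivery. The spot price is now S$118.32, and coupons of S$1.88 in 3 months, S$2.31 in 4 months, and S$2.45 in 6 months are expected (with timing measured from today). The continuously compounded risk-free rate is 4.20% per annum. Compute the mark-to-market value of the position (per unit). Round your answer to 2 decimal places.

PV(remaining coupons) I = 1.88·e^(−0.0420·3/12) + 2.31·e^(−0.0420·4/12) + 2.45·e^(−0.0420·6/12) = 6.5373
Current forward F = (S − I)·e^(rT) = (118.32 − 6.5373)·e^(0.0420·8/12) = 111.7827 × 1.028396 = 114.9569
Value (long) = (F − K)·e^(−rT) = (114.9569 − 123.96) × 0.972388 = -8.7545
Short position value = −(long value) = S$8.75

S$8.75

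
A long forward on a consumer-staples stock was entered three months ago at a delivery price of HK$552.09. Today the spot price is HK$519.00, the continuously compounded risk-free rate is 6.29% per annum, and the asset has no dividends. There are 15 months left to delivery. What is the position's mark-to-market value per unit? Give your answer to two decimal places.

HK$8.66

Current fair forward for the remaining 15 months: F = S·e^(r·T), r = 0.0629
F = 519.00 · e^(0.0629 × 15/12) = 519.00 × 1.081799 = 561.4537
Value of long forward = (F − K)·e^(−rT) = (561.4537 − 552.09) · e^(−0.0629·15/12)
= 9.3637 × 0.924387 = 8.66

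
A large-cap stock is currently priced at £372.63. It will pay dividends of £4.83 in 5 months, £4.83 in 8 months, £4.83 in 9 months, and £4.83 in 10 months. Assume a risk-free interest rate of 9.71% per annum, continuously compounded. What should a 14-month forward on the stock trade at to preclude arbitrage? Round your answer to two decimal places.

PV(dividends) I = 4.83·e^(−0.0971·5/12) + 4.83·e^(−0.0971·8/12) + 4.83·e^(−0.0971·9/12) + 4.83·e^(−0.0971·10/12)
I = 4.6385 + 4.5272 + 4.4908 + 4.4546 = 18.1111
F = (S − I)·e^(rT) = (372.63 − 18.1111) · e^(0.0971·14/12)
= 354.5189 · e^0.113283 = 354.5189 × 1.119949 = £397.04

£397.04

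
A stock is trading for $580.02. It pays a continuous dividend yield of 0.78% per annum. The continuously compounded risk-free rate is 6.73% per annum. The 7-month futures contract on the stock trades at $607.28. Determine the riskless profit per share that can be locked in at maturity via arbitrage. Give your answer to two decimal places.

Fair futures: F* = S·e^(carry·T), with carry = (r − q) = 0.0673 − 0.0078 = 0.0595
F* = 580.02 · e^(0.0595 × 7/12) = 580.02 · e^0.034708 = 580.02 × 1.035317 = $600.5046
Market $607.28 > fair $600.5046: forward overpriced → cash-and-carry (buy spot, short the forward).
At maturity, profit = |F_mkt − F*| = |607.28 − 600.5046| = $6.78 per share

$6.78 per share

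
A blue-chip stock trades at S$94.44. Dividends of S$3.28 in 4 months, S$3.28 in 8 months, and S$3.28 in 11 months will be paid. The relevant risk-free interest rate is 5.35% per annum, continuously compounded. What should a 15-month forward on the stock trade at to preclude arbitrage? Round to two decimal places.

PV(dividends) I = 3.28·e^(−0.0535·4/12) + 3.28·e^(−0.0535·8/12) + 3.28·e^(−0.0535·11/12)
I = 3.2220 + 3.1651 + 3.1230 = 9.5101
F = (S − I)·e^(rT) = (94.44 − 9.5101) · e^(0.0535·15/12)
= 84.9299 · e^0.066875 = 84.9299 × 1.069162 = S$90.80

S$90.80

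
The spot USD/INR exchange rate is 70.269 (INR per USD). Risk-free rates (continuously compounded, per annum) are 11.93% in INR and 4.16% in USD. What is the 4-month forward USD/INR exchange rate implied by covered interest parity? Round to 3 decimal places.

72.113

F = S·e^((r_INR − r_USD)T) = 70.269 · e^((0.1193 − 0.0416) × 4/12)
= 70.269 · e^0.025900 = 70.269 × 1.026238
F = 72.113 INR per USD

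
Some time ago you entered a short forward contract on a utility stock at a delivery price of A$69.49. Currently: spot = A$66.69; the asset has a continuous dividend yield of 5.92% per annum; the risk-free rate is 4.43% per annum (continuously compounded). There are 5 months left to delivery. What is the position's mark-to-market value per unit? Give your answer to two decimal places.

A$3.15

Current fair forward for the remaining 5 months: F = S·e^((r − q)·T), (r − q) = 0.0443 − 0.0592 = -0.0149
F = 66.69 · e^(-0.0149 × 5/12) = 66.69 × 0.993811 = 66.2773
Value of long forward = (F − K)·e^(−rT) = (66.2773 − 69.49) · e^(−0.0443·5/12)
= -3.2127 × 0.981711 = -3.15
Short position value = −(long value) = A$3.15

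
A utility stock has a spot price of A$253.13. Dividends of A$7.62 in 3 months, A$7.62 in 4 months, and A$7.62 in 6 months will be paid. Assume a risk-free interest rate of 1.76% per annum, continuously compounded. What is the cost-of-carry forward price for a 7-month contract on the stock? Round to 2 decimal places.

A$232.79

PV(dividends) I = 7.62·e^(−0.0176·3/12) + 7.62·e^(−0.0176·4/12) + 7.62·e^(−0.0176·6/12)
I = 7.5865 + 7.5754 + 7.5532 = 22.7151
F = (S − I)·e^(rT) = (253.13 − 22.7151) · e^(0.0176·7/12)
= 230.4149 · e^0.010267 = 230.4149 × 1.010320 = A$232.79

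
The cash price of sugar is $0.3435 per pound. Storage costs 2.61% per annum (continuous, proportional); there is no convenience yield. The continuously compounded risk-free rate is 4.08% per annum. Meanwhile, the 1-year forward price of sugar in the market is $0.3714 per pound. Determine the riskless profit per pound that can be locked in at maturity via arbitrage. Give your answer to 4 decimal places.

$0.0041 per pound

Fair forward: F* = S·e^(carry·T), with carry = (r + u) = 0.0408 + 0.0261 = 0.0669
F* = 0.3435 · e^(0.0669 × 1) = 0.3435 · e^0.066900 = 0.3435 × 1.069189 = $0.3673
Market $0.3714 > fair $0.3673: forward overpriced → cash-and-carry (buy spot, short the forward).
At maturity, profit = |F_mkt − F*| = |0.3714 − 0.3673| = $0.0041 per pound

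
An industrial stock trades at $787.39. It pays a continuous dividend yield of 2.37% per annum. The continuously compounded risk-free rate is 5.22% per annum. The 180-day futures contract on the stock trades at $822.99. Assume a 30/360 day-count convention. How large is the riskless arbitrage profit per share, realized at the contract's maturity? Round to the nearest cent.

Fair futures: F* = S·e^(carry·T), with carry = (r − q) = 0.0522 − 0.0237 = 0.0285
F* = 787.39 · e^(0.0285 × 180/360) = 787.39 · e^0.014250 = 787.39 × 1.014352 = $798.6906
Market $822.99 > fair $798.6906: forward overpriced → cash-and-carry (buy spot, short the forward).
At maturity, profit = |F_mkt − F*| = |822.99 − 798.6906| = $24.30 per share

$24.30 per share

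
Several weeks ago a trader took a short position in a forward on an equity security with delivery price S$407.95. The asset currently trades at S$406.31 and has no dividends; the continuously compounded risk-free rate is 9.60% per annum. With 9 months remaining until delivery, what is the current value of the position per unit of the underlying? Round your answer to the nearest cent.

-S$26.70

Current fair forward for the remaining 9 months: F = S·e^(r·T), r = 0.0960
F = 406.31 · e^(0.0960 × 9/12) = 406.31 × 1.074655 = 436.6431
Value of long forward = (F − K)·e^(−rT) = (436.6431 − 407.95) · e^(−0.0960·9/12)
= 28.6931 × 0.930531 = 26.70
Short position value = −(long value) = -S$26.70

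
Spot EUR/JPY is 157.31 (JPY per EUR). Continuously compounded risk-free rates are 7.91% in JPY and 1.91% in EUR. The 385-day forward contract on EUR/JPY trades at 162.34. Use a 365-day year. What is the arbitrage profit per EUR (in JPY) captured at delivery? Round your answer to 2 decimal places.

5.25 per EUR (in JPY)

Fair forward: F* = S·e^(carry·T), with carry = (r_JPY − r_EUR) = 0.0791 − 0.0191 = 0.0600
F* = 157.31 · e^(0.0600 × 385/365) = 157.31 · e^0.063288 = 157.31 × 1.065334 = 167.5877
Market 162.34 < fair 167.5877: forward underpriced → reverse cash-and-carry (short spot, go long the forward).
At maturity, profit = |F_mkt − F*| = |162.34 − 167.5877| = 5.25 per EUR (in JPY)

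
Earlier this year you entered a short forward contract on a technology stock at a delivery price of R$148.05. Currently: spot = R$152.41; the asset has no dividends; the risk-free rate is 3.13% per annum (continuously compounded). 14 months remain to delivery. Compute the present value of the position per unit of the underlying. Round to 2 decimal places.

Current fair forward for the remaining 14 months: F = S·e^(r·T), r = 0.0313
F = 152.41 · e^(0.0313 × 14/12) = 152.41 × 1.037192 = 158.0784
Value of long forward = (F − K)·e^(−rT) = (158.0784 − 148.05) · e^(−0.0313·14/12)
= 10.0284 × 0.964142 = 9.67
Short position value = −(long value) = -R$9.67

-R$9.67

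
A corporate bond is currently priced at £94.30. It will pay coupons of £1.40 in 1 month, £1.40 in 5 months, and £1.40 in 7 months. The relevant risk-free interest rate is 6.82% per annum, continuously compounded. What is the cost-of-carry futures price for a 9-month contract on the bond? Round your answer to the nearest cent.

PV(coupons) I = 1.40·e^(−0.0682·1/12) + 1.40·e^(−0.0682·5/12) + 1.40·e^(−0.0682·7/12)
I = 1.3921 + 1.3608 + 1.3454 = 4.0983
F = (S − I)·e^(rT) = (94.30 − 4.0983) · e^(0.0682·9/12)
= 90.2017 · e^0.051150 = 90.2017 × 1.052481 = £94.94

£94.94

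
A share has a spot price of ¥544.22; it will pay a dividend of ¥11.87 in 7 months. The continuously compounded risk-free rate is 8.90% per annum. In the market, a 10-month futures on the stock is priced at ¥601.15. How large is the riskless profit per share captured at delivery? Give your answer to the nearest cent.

¥27.17 per share

PV(dividends) I = 11.87·e^(−0.0890·7/12) = 11.2695
Fair futures F* = (S − I)·e^(rT) = (544.22 − 11.2695)·e^0.074167 = 532.9505 × 1.076987 = 573.9808
Market ¥601.15 > fair 573.9808: forward overpriced → cash-and-carry (borrow at r, buy the stock and collect the dividends, short the forward).
Profit at T = |F_mkt − F*| = |601.15 − 573.9808| = ¥27.17 per share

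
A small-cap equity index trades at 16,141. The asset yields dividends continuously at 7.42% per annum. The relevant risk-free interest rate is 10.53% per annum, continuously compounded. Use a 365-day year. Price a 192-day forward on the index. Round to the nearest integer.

F = S·e^((r − q)T) = 16141 · e^((0.1053 − 0.0742) × 192/365)
= 16141 · e^0.016359 = 16141 × 1.016494
F = 16,407

16,407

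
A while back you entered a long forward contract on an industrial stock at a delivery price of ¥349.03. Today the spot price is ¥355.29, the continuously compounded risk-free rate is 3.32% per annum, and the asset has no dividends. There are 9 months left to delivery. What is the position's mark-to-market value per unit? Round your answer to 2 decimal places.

¥14.84

Current fair forward for the remaining 9 months: F = S·e^(r·T), r = 0.0332
F = 355.29 · e^(0.0332 × 9/12) = 355.29 × 1.025213 = 364.2479
Value of long forward = (F − K)·e^(−rT) = (364.2479 − 349.03) · e^(−0.0332·9/12)
= 15.2179 × 0.975407 = 14.84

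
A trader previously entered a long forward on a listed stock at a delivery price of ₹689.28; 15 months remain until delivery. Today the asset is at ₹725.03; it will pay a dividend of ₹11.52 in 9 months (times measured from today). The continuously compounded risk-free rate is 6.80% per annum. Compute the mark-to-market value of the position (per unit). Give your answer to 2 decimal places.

PV(remaining dividends) I = 11.52·e^(−0.0680·9/12) = 10.9472
Current forward F = (S − I)·e^(rT) = (725.03 − 10.9472)·e^(0.0680·15/12) = 714.0828 × 1.088717 = 777.4341
Value (long) = (F − K)·e^(−rT) = (777.4341 − 689.28) × 0.918512 = 80.9706
Value = ₹80.97

₹80.97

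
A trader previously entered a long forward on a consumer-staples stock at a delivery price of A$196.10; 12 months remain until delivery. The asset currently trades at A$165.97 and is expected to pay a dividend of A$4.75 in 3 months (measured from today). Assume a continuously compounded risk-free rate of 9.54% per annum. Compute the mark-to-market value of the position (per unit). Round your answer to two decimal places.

-A$16.92

PV(remaining dividends) I = 4.75·e^(−0.0954·3/12) = 4.6381
Current forward F = (S − I)·e^(rT) = (165.97 − 4.6381)·e^(0.0954·12/12) = 161.3319 × 1.100099 = 177.4811
Value (long) = (F − K)·e^(−rT) = (177.4811 − 196.10) × 0.909009 = -16.9247
Value = -A$16.92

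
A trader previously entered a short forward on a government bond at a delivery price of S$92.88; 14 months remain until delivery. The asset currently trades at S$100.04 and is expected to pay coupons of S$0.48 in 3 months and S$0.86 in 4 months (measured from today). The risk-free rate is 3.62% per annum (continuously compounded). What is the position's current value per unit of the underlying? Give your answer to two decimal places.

PV(remaining coupons) I = 0.48·e^(−0.0362·3/12) + 0.86·e^(−0.0362·4/12) = 1.3254
Current forward F = (S − I)·e^(rT) = (100.04 − 1.3254)·e^(0.0362·14/12) = 98.7146 × 1.043138 = 102.9730
Value (long) = (F − K)·e^(−rT) = (102.9730 − 92.88) × 0.958646 = 9.6756
Short position value = −(long value) = -S$9.68

-S$9.68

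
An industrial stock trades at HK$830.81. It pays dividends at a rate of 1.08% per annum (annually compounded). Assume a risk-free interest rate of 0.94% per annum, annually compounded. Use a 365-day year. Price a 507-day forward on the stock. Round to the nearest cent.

F = S · (1+r)^T / (1+q)^T
= 830.81 × 1.013081 / 1.015033 = 830.81 × 0.998077
F = HK$829.21

HK$829.21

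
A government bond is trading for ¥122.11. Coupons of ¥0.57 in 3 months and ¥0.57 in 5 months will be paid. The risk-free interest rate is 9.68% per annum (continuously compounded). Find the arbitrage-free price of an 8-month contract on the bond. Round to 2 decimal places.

¥129.07

PV(coupons) I = 0.57·e^(−0.0968·3/12) + 0.57·e^(−0.0968·5/12)
I = 0.5564 + 0.5475 = 1.1039
F = (S − I)·e^(rT) = (122.11 − 1.1039) · e^(0.0968·8/12)
= 121.0061 · e^0.064533 = 121.0061 × 1.066661 = ¥129.07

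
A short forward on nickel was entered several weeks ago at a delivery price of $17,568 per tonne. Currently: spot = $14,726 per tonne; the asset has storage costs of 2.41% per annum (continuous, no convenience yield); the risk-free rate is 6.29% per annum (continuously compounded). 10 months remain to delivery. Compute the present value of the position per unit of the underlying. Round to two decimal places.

Current fair forward for the remaining 10 months: F = S·e^((r + u)·T), (r + u) = 0.0629 + 0.0241 = 0.0870
F = 14726 · e^(0.0870 × 10/12) = 14726 × 1.07519281 = 15833.2893
Value of long forward = (F − K)·e^(−rT) = (15833.2893 − 17568) · e^(−0.0629·10/12)
= -1734.7107 × 0.94893340 = -1646.12
Short position value = −(long value) = $1646.12

$1646.12 per tonne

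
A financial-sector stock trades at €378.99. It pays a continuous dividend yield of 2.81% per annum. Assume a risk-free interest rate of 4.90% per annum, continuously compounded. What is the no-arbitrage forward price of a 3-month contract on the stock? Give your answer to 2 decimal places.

F = S·e^((r − q)T) = 378.99 · e^((0.0490 − 0.0281) × 3/12)
= 378.99 · e^0.005225 = 378.99 × 1.005239
F = €380.98

€380.98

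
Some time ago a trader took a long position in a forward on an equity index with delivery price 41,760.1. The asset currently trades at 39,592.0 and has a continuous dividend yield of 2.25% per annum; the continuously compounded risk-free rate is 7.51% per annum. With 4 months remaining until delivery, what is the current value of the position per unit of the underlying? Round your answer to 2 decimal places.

Current fair forward for the remaining 4 months: F = S·e^((r − q)·T), (r − q) = 0.0751 − 0.0225 = 0.0526
F = 39592.0 · e^(0.0526 × 4/12) = 39592.0 × 1.01768794 = 40292.3009
Value of long forward = (F − K)·e^(−rT) = (40292.3009 − 41760.1) · e^(−0.0751·4/12)
= -1467.7991 × 0.97527740 = -1431.51

-1431.51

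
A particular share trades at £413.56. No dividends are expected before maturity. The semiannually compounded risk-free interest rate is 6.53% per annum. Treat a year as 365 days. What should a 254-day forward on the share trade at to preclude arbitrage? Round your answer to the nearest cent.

£432.47

F = S · (1+r/2)^(2T)
= 413.56 × 1.045730
F = £432.47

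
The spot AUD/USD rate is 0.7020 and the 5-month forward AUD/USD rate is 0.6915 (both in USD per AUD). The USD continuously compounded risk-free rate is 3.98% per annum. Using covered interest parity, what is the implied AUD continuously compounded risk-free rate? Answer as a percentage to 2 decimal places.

F = S·e^((r_USD − r_AUD)T) ⇒ r_AUD = r_USD − ln(F/S)/T
ln(0.6915/0.7020) = -0.015070; /(5/12) = -0.036168
r_AUD = 0.0398 + 0.036168 = 0.075968
r_AUD = 7.60%

7.60%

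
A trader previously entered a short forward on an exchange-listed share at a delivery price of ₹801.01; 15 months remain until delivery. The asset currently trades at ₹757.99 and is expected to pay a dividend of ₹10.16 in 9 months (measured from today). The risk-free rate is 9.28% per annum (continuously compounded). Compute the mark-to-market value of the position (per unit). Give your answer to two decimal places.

PV(remaining dividends) I = 10.16·e^(−0.0928·9/12) = 9.4769
Current forward F = (S − I)·e^(rT) = (757.99 − 9.4769)·e^(0.0928·15/12) = 748.5131 × 1.122996 = 840.5772
Value (long) = (F − K)·e^(−rT) = (840.5772 − 801.01) × 0.890475 = 35.2336
Short position value = −(long value) = -₹35.23

-₹35.23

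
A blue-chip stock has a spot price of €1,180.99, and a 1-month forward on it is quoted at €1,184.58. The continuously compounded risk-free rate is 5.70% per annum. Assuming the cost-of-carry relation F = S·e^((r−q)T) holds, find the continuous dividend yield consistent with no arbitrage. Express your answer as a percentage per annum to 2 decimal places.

From F = S·e^((r−q)T): (r − q) = ln(F/S)/T
ln(1184.58/1180.99) = ln(1.003040) = 0.003035
(r − q) = 0.003035 / (1/12) = 0.036420
q = r − ln(F/S)/T = 0.0570 − 0.036420 = 0.020580
q = 2.06%

2.06%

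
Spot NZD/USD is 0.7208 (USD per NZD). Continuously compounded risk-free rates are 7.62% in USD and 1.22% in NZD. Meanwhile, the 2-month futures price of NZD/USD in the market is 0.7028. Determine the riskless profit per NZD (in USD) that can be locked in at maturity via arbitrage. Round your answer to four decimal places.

Fair futures: F* = S·e^(carry·T), with carry = (r_USD − r_NZD) = 0.0762 − 0.0122 = 0.0640
F* = 0.7208 · e^(0.0640 × 2/12) = 0.7208 · e^0.010667 = 0.7208 × 1.010724 = 0.7285
Market 0.7028 < fair 0.7285: forward underpriced → reverse cash-and-carry (short spot, go long the forward).
At maturity, profit = |F_mkt − F*| = |0.7028 − 0.7285| = 0.0257 per NZD (in USD)

0.0257 per NZD (in USD)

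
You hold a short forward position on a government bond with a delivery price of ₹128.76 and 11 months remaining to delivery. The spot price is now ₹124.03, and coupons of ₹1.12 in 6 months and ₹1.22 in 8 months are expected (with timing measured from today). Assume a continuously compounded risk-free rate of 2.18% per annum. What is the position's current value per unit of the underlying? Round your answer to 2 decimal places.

PV(remaining coupons) I = 1.12·e^(−0.0218·6/12) + 1.22·e^(−0.0218·8/12) = 2.3103
Current forward F = (S − I)·e^(rT) = (124.03 − 2.3103)·e^(0.0218·11/12) = 121.7197 × 1.020184 = 124.1765
Value (long) = (F − K)·e^(−rT) = (124.1765 − 128.76) × 0.980215 = -4.4928
Short position value = −(long value) = ₹4.49

₹4.49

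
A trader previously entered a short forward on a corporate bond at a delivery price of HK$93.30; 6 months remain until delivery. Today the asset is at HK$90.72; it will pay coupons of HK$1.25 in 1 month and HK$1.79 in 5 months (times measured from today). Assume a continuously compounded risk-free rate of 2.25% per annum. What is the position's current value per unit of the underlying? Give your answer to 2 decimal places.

PV(remaining coupons) I = 1.25·e^(−0.0225·1/12) + 1.79·e^(−0.0225·5/12) = 3.0210
Current forward F = (S − I)·e^(rT) = (90.72 − 3.0210)·e^(0.0225·6/12) = 87.6990 × 1.011314 = 88.6912
Value (long) = (F − K)·e^(−rT) = (88.6912 − 93.30) × 0.988813 = -4.5572
Short position value = −(long value) = HK$4.56

HK$4.56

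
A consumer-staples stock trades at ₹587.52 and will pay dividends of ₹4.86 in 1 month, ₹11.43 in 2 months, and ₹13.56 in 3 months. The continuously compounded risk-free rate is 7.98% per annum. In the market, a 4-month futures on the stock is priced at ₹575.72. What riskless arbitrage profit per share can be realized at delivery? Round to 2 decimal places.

PV(dividends) I = 4.86·e^(−0.0798·1/12) + 11.43·e^(−0.0798·2/12) + 13.56·e^(−0.0798·3/12) = 29.3989
Fair futures F* = (S − I)·e^(rT) = (587.52 − 29.3989)·e^0.026600 = 558.1211 × 1.026957 = 573.1664
Market ₹575.72 > fair 573.1664: forward overpriced → cash-and-carry (borrow at r, buy the stock and collect the dividends, short the forward).
Profit at T = |F_mkt − F*| = |575.72 − 573.1664| = ₹2.55 per share

₹2.55 per share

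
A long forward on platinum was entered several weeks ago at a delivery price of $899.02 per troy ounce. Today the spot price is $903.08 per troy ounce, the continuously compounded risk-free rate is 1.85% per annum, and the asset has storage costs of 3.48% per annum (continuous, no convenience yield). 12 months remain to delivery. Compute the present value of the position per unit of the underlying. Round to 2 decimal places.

$52.52 per troy ounce

Current fair forward for the remaining 12 months: F = S·e^((r + u)·T), (r + u) = 0.0185 + 0.0348 = 0.0533
F = 903.08 · e^(0.0533 × 12/12) = 903.08 × 1.054746 = 952.5200
Value of long forward = (F − K)·e^(−rT) = (952.5200 − 899.02) · e^(−0.0185·12/12)
= 53.5000 × 0.981670 = 52.52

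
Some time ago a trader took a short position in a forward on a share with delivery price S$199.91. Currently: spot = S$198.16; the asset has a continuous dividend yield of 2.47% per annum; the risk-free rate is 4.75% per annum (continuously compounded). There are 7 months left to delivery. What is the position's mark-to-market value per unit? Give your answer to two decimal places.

-S$0.88

Current fair forward for the remaining 7 months: F = S·e^((r − q)·T), (r − q) = 0.0475 − 0.0247 = 0.0228
F = 198.16 · e^(0.0228 × 7/12) = 198.16 × 1.013389 = 200.8132
Value of long forward = (F − K)·e^(−rT) = (200.8132 − 199.91) · e^(−0.0475·7/12)
= 0.9032 × 0.972672 = 0.88
Short position value = −(long value) = -S$0.88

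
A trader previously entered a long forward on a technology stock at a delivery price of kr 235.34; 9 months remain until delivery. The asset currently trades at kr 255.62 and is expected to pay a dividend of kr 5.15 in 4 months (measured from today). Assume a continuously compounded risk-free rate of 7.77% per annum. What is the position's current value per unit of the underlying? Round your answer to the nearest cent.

kr 28.58

PV(remaining dividends) I = 5.15·e^(−0.0777·4/12) = 5.0183
Current forward F = (S − I)·e^(rT) = (255.62 − 5.0183)·e^(0.0777·9/12) = 250.6017 × 1.060006 = 265.6393
Value (long) = (F − K)·e^(−rT) = (265.6393 − 235.34) × 0.943390 = 28.5841
Value = kr 28.58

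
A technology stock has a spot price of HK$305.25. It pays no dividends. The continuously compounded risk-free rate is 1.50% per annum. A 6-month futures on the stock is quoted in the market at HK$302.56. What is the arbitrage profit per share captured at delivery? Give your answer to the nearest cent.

Fair futures: F* = S·e^(carry·T), with carry = r = 0.0150
F* = 305.25 · e^(0.0150 × 6/12) = 305.25 · e^0.007500 = 305.25 × 1.007528 = HK$307.5479
Market HK$302.56 < fair HK$307.5479: forward underpriced → reverse cash-and-carry (short spot, go long the forward).
At maturity, profit = |F_mkt − F*| = |302.56 − 307.5479| = HK$4.99 per share

HK$4.99 per share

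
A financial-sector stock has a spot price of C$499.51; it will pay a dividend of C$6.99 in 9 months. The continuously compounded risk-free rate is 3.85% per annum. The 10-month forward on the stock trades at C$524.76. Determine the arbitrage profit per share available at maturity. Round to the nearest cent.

C$15.98 per share

PV(dividends) I = 6.99·e^(−0.0385·9/12) = 6.7910
Fair forward F* = (S − I)·e^(rT) = (499.51 − 6.7910)·e^0.032083 = 492.7190 × 1.032603 = 508.7831
Market C$524.76 > fair 508.7831: forward overpriced → cash-and-carry (borrow at r, buy the stock and collect the dividends, short the forward).
Profit at T = |F_mkt − F*| = |524.76 − 508.7831| = C$15.98 per share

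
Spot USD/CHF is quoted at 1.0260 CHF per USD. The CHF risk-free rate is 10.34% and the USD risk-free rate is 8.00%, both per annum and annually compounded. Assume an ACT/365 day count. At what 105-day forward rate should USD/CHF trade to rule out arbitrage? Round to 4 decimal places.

1.0323

By covered interest parity, F = S · (1+r_CHF)^T / (1+r_USD)^T
= 1.0260 × 1.028710 / 1.022386 = 1.0260 × 1.006186
F = 1.0323 CHF per USD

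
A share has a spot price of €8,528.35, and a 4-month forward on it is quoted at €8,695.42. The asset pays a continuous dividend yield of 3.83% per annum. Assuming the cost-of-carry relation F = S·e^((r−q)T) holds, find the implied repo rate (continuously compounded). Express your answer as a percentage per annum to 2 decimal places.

From F = S·e^((r−q)T): (r − q) = ln(F/S)/T
ln(8695.42/8528.35) = ln(1.019590) = 0.019401
(r − q) = 0.019401 / (4/12) = 0.058203
r = ln(F/S)/T + q = 0.058203 + 0.0383 = 0.096503
r = 9.65%

9.65%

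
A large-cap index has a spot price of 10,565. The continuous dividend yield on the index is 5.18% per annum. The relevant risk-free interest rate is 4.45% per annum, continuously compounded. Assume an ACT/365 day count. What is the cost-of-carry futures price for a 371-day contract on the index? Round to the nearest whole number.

F = S·e^((r − q)T) = 10565 · e^((0.0445 − 0.0518) × 371/365)
= 10565 · e^-0.007420 = 10565 × 0.992607
F = 10,487

10,487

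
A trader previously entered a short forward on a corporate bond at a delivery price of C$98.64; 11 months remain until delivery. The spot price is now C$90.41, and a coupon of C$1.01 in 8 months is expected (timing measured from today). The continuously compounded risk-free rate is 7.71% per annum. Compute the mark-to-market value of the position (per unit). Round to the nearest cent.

C$2.46

PV(remaining coupons) I = 1.01·e^(−0.0771·8/12) = 0.9594
Current forward F = (S − I)·e^(rT) = (90.41 − 0.9594)·e^(0.0771·11/12) = 89.4506 × 1.073232 = 96.0012
Value (long) = (F − K)·e^(−rT) = (96.0012 − 98.64) × 0.931765 = -2.4587
Short position value = −(long value) = C$2.46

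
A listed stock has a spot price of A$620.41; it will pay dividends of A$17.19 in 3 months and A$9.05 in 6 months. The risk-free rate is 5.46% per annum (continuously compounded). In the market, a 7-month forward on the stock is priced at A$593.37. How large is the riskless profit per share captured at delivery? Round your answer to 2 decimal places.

PV(dividends) I = 17.19·e^(−0.0546·3/12) + 9.05·e^(−0.0546·6/12) = 25.7632
Fair forward F* = (S − I)·e^(rT) = (620.41 − 25.7632)·e^0.031850 = 594.6468 × 1.032363 = 613.8914
Market A$593.37 < fair 613.8914: forward underpriced → reverse cash-and-carry (short the stock, invest proceeds at r, pay the dividends, go long the forward).
Profit at T = |F_mkt − F*| = |593.37 − 613.8914| = A$20.52 per share

A$20.52 per share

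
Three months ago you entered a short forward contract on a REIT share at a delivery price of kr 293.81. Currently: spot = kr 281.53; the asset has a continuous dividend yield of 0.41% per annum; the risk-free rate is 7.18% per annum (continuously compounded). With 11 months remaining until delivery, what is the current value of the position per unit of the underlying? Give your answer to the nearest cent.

-kr 5.38

Current fair forward for the remaining 11 months: F = S·e^((r − q)·T), (r − q) = 0.0718 − 0.0041 = 0.0677
F = 281.53 · e^(0.0677 × 11/12) = 281.53 × 1.064024 = 299.5547
Value of long forward = (F − K)·e^(−rT) = (299.5547 − 293.81) · e^(−0.0718·11/12)
= 5.7447 × 0.936303 = 5.38
Short position value = −(long value) = -kr 5.38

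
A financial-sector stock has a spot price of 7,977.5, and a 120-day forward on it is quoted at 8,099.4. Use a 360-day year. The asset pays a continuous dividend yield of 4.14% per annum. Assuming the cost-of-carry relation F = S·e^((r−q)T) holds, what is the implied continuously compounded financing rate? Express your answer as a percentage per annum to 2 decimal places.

From F = S·e^((r−q)T): (r − q) = ln(F/S)/T
ln(8099.4/7977.5) = ln(1.015280) = 0.015164
(r − q) = 0.015164 / (120/360) = 0.045492
r = ln(F/S)/T + q = 0.045492 + 0.0414 = 0.086892
r = 8.69%

8.69%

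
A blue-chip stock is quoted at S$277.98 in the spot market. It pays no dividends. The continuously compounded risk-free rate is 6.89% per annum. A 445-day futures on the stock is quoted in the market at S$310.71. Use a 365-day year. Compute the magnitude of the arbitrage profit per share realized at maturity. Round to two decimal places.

S$8.37 per share

Fair futures: F* = S·e^(carry·T), with carry = r = 0.0689
F* = 277.98 · e^(0.0689 × 445/365) = 277.98 · e^0.084001 = 277.98 × 1.087630 = S$302.3394
Market S$310.71 > fair S$302.3394: forward overpriced → cash-and-carry (buy spot, short the forward).
At maturity, profit = |F_mkt − F*| = |310.71 − 302.3394| = S$8.37 per share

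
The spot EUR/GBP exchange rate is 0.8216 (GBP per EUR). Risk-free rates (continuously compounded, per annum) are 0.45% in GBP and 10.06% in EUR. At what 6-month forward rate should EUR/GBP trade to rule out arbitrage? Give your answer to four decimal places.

0.7831

F = S·e^((r_GBP − r_EUR)T) = 0.8216 · e^((0.0045 − 0.1006) × 6/12)
= 0.8216 · e^-0.048050 = 0.8216 × 0.953086
F = 0.7831 GBP per EUR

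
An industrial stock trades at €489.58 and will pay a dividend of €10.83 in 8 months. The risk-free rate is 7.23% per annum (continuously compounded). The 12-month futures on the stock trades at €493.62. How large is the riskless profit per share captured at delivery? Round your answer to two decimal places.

€21.57 per share

PV(dividends) I = 10.83·e^(−0.0723·8/12) = 10.3204
Fair futures F* = (S − I)·e^(rT) = (489.58 − 10.3204)·e^0.072300 = 479.2596 × 1.074978 = 515.1935
Market €493.62 < fair 515.1935: forward underpriced → reverse cash-and-carry (short the stock, invest proceeds at r, pay the dividends, go long the forward).
Profit at T = |F_mkt − F*| = |493.62 − 515.1935| = €21.57 per share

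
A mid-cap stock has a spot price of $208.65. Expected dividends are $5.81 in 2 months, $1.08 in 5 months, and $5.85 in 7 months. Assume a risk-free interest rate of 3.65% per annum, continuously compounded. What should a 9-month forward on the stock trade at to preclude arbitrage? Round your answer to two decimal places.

$201.53

PV(dividends) I = 5.81·e^(−0.0365·2/12) + 1.08·e^(−0.0365·5/12) + 5.85·e^(−0.0365·7/12)
I = 5.7748 + 1.0637 + 5.7268 = 12.5653
F = (S − I)·e^(rT) = (208.65 − 12.5653) · e^(0.0365·9/12)
= 196.0847 · e^0.027375 = 196.0847 × 1.027753 = $201.53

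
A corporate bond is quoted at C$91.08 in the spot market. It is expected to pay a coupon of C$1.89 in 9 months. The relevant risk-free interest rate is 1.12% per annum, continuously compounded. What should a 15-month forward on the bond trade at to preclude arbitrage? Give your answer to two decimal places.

C$90.46

PV(coupons) I = 1.89·e^(−0.0112·9/12)
I = 1.8742
F = (S − I)·e^(rT) = (91.08 − 1.8742) · e^(0.0112·15/12)
= 89.2058 · e^0.014000 = 89.2058 × 1.014098 = C$90.46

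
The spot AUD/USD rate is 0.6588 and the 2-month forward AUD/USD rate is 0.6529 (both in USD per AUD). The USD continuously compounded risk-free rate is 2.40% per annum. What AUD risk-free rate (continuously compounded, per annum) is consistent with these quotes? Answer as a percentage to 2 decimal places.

F = S·e^((r_USD − r_AUD)T) ⇒ r_AUD = r_USD − ln(F/S)/T
ln(0.6529/0.6588) = -0.008996; /(2/12) = -0.053976
r_AUD = 0.0240 + 0.053976 = 0.077976
r_AUD = 7.80%

7.80%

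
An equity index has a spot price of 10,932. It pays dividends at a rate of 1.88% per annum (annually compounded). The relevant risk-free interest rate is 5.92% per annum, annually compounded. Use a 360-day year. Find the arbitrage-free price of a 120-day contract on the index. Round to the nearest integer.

F = S · (1+r)^T / (1+q)^T
= 10932 × 1.019356 / 1.006228 = 10932 × 1.013047
F = 11,075

11,075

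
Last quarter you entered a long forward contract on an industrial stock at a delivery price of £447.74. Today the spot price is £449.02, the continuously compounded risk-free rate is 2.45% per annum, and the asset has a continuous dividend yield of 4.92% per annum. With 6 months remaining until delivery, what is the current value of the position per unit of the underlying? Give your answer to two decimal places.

-£4.18

Current fair forward for the remaining 6 months: F = S·e^((r − q)·T), (r − q) = 0.0245 − 0.0492 = -0.0247
F = 449.02 · e^(-0.0247 × 6/12) = 449.02 × 0.987726 = 443.5087
Value of long forward = (F − K)·e^(−rT) = (443.5087 − 447.74) · e^(−0.0245·6/12)
= -4.2313 × 0.987825 = -4.18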